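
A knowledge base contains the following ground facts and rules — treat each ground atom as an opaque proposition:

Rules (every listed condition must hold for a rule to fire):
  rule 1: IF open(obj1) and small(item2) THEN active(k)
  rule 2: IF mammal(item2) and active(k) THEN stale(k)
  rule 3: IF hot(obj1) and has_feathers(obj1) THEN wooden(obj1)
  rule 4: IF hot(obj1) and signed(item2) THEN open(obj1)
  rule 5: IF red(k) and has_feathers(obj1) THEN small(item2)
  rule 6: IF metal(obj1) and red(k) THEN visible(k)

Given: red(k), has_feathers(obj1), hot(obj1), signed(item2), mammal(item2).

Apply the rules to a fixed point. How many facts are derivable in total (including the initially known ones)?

Round 1 fires rule 3, rule 4, rule 5, giving wooden(obj1), open(obj1), small(item2).
Round 2 fires rule 1, giving active(k).
Round 3 fires rule 2, giving stale(k).
Closure: {active(k), has_feathers(obj1), hot(obj1), mammal(item2), open(obj1), red(k), signed(item2), small(item2), stale(k), wooden(obj1)} — 10 facts.

10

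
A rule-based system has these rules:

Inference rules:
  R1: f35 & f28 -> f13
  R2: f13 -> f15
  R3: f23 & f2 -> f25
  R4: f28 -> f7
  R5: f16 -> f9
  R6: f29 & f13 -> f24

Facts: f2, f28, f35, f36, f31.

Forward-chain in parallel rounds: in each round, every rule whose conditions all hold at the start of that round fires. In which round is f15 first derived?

2

[1] R1 [f35 & f28 -> f13]; R4 [f28 -> f7]. ⇒ new: f13, f7.
[2] R2 [f13 -> f15]. ⇒ new: f15.
f15 first appears in round 2.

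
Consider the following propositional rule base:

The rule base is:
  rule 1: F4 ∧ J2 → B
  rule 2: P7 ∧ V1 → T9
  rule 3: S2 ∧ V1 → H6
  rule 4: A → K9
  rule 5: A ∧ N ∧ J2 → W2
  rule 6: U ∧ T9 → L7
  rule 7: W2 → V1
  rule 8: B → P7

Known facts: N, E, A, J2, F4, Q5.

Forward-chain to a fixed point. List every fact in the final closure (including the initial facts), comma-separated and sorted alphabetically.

Round 1: rule 1 [F4 ∧ J2 → B]; rule 4 [A → K9]; rule 5 [A ∧ N ∧ J2 → W2]. Adds B, K9, W2.
Round 2: rule 7 [W2 → V1]; rule 8 [B → P7]. Adds V1, P7.
Round 3: rule 2 [P7 ∧ V1 → T9]. Adds T9.

A, B, E, F4, J2, K9, N, P7, Q5, T9, V1, W2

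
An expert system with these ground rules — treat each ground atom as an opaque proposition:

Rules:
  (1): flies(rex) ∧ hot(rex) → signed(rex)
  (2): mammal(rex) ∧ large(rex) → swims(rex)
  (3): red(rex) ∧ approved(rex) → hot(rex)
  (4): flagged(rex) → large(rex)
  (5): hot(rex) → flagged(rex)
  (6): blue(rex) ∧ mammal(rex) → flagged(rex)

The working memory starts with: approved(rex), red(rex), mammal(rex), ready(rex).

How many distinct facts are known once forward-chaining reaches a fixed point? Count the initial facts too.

Round 1 — (3), derive hot(rex).
Round 2 — (5), derive flagged(rex).
Round 3 — (4), derive large(rex).
Round 4 — (2), derive swims(rex).
Closure: {approved(rex), flagged(rex), hot(rex), large(rex), mammal(rex), ready(rex), red(rex), swims(rex)} — 8 facts.

8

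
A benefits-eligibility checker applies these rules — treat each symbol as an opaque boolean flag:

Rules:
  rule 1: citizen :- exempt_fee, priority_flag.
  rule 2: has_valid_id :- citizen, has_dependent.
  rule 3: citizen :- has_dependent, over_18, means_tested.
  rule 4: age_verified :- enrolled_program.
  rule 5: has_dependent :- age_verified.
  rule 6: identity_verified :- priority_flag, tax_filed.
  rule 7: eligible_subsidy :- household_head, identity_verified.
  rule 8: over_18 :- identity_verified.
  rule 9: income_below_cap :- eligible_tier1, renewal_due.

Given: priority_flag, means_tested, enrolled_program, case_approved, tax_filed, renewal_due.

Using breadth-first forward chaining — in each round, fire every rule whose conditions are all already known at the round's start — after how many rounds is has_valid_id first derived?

4

Round 1: rule 4 [age_verified :- enrolled_program.]; rule 6 [identity_verified :- priority_flag, tax_filed.]. Adds age_verified, identity_verified.
Round 2: rule 5 [has_dependent :- age_verified.]; rule 8 [over_18 :- identity_verified.]. Adds has_dependent, over_18.
Round 3: rule 3 [citizen :- has_dependent, over_18, means_tested.]. Adds citizen.
Round 4: rule 2 [has_valid_id :- citizen, has_dependent.]. Adds has_valid_id.
has_valid_id first appears in round 4.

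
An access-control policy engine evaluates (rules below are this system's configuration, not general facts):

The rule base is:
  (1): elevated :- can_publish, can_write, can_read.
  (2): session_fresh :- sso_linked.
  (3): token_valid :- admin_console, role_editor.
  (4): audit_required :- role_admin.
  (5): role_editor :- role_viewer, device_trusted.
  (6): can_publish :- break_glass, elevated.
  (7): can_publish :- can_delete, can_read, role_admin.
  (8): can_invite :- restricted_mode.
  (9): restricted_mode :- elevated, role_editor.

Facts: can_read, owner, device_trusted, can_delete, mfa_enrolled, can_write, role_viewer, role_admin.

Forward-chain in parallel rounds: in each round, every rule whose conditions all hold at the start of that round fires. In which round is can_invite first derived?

Round 1 — (4), (5), (7), derive audit_required, role_editor, can_publish.
Round 2 — (1), derive elevated.
Round 3 — (9), derive restricted_mode.
Round 4 — (8), derive can_invite.
can_invite first appears in round 4.

4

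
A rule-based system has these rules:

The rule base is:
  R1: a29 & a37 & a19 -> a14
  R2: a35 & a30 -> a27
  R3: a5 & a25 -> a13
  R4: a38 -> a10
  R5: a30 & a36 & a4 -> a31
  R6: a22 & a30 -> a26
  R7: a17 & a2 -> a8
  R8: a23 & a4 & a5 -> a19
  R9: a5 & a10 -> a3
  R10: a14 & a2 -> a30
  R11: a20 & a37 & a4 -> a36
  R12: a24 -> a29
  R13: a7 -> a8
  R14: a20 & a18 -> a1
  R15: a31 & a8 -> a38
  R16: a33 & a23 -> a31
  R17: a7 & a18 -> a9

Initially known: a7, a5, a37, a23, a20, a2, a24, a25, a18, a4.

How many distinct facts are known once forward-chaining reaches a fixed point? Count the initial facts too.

23

Round 1: R3 [a5 & a25 -> a13]; R8 [a23 & a4 & a5 -> a19]; R11 [a20 & a37 & a4 -> a36]; R12 [a24 -> a29]; R13 [a7 -> a8]; R14 [a20 & a18 -> a1]; R17 [a7 & a18 -> a9]. Adds a13, a19, a36, a29, a8, a1, a9.
Round 2: R1 [a29 & a37 & a19 -> a14]. Adds a14.
Round 3: R10 [a14 & a2 -> a30]. Adds a30.
Round 4: R5 [a30 & a36 & a4 -> a31]. Adds a31.
Round 5: R15 [a31 & a8 -> a38]. Adds a38.
Round 6: R4 [a38 -> a10]. Adds a10.
Round 7: R9 [a5 & a10 -> a3]. Adds a3.
Closure: {a1, a10, a13, a14, a18, a19, a2, a20, a23, a24, a25, a29, a3, a30, a31, a36, a37, a38, a4, a5, a7, a8, a9} — 23 facts.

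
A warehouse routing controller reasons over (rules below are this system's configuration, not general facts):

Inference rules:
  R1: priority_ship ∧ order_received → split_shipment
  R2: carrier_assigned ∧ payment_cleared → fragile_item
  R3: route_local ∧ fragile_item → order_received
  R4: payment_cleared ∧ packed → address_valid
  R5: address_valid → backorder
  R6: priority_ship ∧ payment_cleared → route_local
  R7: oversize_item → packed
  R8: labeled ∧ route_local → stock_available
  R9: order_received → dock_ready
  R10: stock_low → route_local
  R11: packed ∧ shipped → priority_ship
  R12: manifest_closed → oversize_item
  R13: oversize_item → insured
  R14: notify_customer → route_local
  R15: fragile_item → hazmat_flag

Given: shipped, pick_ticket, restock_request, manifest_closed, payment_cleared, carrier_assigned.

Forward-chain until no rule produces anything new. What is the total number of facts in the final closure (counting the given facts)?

18

Round 1 — R2, R12, derive fragile_item, oversize_item.
Round 2 — R7, R13, R15, derive packed, insured, hazmat_flag.
Round 3 — R4, R11, derive address_valid, priority_ship.
Round 4 — R5, R6, derive backorder, route_local.
Round 5 — R3, derive order_received.
Round 6 — R1, R9, derive split_shipment, dock_ready.
Closure: {address_valid, backorder, carrier_assigned, dock_ready, fragile_item, hazmat_flag, insured, manifest_closed, order_received, oversize_item, packed, payment_cleared, pick_ticket, priority_ship, restock_request, route_local, shipped, split_shipment} — 18 facts.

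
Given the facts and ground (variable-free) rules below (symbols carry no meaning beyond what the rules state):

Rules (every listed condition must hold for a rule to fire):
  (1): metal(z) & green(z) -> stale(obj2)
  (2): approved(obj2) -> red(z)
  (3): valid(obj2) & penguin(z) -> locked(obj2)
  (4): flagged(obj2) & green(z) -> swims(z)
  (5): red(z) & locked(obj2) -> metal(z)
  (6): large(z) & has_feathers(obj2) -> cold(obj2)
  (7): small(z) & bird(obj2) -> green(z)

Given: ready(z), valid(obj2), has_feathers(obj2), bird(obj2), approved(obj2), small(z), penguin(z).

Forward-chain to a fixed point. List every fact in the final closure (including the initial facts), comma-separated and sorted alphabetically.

approved(obj2), bird(obj2), green(z), has_feathers(obj2), locked(obj2), metal(z), penguin(z), ready(z), red(z), small(z), stale(obj2), valid(obj2)

[1] (2) [approved(obj2) -> red(z)]; (3) [valid(obj2) & penguin(z) -> locked(obj2)]; (7) [small(z) & bird(obj2) -> green(z)]. ⇒ new: red(z), locked(obj2), green(z).
[2] (5) [red(z) & locked(obj2) -> metal(z)]. ⇒ new: metal(z).
[3] (1) [metal(z) & green(z) -> stale(obj2)]. ⇒ new: stale(obj2).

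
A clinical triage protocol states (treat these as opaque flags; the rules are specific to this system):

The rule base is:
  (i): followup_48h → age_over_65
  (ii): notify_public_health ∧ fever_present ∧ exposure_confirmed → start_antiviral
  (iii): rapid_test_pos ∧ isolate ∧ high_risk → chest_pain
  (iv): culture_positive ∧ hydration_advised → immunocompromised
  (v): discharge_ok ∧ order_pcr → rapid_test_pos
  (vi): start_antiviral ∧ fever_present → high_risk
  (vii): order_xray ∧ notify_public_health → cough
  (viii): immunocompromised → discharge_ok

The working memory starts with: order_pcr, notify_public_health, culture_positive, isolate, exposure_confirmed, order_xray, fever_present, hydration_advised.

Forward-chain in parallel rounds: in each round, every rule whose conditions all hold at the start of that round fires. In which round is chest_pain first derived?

Round 1 fires (ii), (iv), (vii), giving start_antiviral, immunocompromised, cough.
Round 2 fires (vi), (viii), giving high_risk, discharge_ok.
Round 3 fires (v), giving rapid_test_pos.
Round 4 fires (iii), giving chest_pain.
chest_pain first appears in round 4.

4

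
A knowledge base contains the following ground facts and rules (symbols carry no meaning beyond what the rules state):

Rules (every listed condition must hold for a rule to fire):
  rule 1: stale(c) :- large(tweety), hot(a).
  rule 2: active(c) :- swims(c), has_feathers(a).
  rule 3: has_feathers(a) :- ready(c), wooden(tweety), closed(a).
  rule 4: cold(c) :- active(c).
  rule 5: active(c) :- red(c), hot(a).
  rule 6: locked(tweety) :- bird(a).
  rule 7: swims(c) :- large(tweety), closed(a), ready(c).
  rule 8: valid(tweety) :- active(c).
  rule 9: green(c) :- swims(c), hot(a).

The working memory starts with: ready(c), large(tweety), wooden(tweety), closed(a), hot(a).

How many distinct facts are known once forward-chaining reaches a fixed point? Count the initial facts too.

12

[1] rule 1 [stale(c) :- large(tweety), hot(a).]; rule 3 [has_feathers(a) :- ready(c), wooden(tweety), closed(a).]; rule 7 [swims(c) :- large(tweety), closed(a), ready(c).]. ⇒ new: stale(c), has_feathers(a), swims(c).
[2] rule 2 [active(c) :- swims(c), has_feathers(a).]; rule 9 [green(c) :- swims(c), hot(a).]. ⇒ new: active(c), green(c).
[3] rule 4 [cold(c) :- active(c).]; rule 8 [valid(tweety) :- active(c).]. ⇒ new: cold(c), valid(tweety).
Closure: {active(c), closed(a), cold(c), green(c), has_feathers(a), hot(a), large(tweety), ready(c), stale(c), swims(c), valid(tweety), wooden(tweety)} — 12 facts.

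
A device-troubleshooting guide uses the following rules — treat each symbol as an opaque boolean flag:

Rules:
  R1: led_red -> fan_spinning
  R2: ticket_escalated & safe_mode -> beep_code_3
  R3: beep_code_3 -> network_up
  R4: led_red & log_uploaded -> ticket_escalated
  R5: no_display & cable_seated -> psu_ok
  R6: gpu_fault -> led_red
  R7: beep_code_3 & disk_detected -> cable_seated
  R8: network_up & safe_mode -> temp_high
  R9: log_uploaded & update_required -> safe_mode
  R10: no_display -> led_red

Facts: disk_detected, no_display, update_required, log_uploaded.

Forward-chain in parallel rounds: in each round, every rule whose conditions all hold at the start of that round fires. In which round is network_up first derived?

4

Round 1: R9 [log_uploaded & update_required -> safe_mode]; R10 [no_display -> led_red]. New: safe_mode, led_red.
Round 2: R1 [led_red -> fan_spinning]; R4 [led_red & log_uploaded -> ticket_escalated]. New: fan_spinning, ticket_escalated.
Round 3: R2 [ticket_escalated & safe_mode -> beep_code_3]. New: beep_code_3.
Round 4: R3 [beep_code_3 -> network_up]; R7 [beep_code_3 & disk_detected -> cable_seated]. New: network_up, cable_seated.
network_up first appears in round 4.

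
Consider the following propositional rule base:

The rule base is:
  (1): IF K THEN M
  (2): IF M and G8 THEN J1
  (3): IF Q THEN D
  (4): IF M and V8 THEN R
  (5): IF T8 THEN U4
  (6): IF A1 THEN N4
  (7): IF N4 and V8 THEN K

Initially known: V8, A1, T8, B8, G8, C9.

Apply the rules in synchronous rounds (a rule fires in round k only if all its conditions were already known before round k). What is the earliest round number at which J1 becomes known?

Round 1 — (5), (6), derive U4, N4.
Round 2 — (7), derive K.
Round 3 — (1), derive M.
Round 4 — (2), (4), derive J1, R.
J1 first appears in round 4.

4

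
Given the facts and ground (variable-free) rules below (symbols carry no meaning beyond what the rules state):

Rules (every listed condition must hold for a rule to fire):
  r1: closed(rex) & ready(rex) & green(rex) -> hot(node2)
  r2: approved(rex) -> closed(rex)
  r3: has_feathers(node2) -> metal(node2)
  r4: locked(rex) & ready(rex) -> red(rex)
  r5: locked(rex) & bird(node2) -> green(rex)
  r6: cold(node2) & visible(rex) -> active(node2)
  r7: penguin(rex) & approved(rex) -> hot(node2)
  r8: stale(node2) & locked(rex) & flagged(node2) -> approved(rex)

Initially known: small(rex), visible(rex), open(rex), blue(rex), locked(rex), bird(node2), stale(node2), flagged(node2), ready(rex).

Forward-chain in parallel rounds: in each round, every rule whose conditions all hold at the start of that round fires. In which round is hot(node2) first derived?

[1] r4 [locked(rex) & ready(rex) -> red(rex)]; r5 [locked(rex) & bird(node2) -> green(rex)]; r8 [stale(node2) & locked(rex) & flagged(node2) -> approved(rex)]. ⇒ new: red(rex), green(rex), approved(rex).
[2] r2 [approved(rex) -> closed(rex)]. ⇒ new: closed(rex).
[3] r1 [closed(rex) & ready(rex) & green(rex) -> hot(node2)]. ⇒ new: hot(node2).
hot(node2) first appears in round 3.

3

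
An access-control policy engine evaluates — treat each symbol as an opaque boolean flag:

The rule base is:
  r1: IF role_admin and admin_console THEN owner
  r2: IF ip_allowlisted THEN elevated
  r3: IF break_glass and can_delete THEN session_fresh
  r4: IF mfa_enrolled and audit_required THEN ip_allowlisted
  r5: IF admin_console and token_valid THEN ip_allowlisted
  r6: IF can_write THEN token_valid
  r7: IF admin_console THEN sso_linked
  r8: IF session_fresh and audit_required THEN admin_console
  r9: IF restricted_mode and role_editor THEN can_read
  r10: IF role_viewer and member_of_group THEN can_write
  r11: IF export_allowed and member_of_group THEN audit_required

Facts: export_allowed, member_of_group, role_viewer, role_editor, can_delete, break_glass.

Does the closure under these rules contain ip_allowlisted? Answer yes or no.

Round 1: r3 [IF break_glass and can_delete THEN session_fresh]; r10 [IF role_viewer and member_of_group THEN can_write]; r11 [IF export_allowed and member_of_group THEN audit_required]. New: session_fresh, can_write, audit_required.
Round 2: r6 [IF can_write THEN token_valid]; r8 [IF session_fresh and audit_required THEN admin_console]. New: token_valid, admin_console.
Round 3: r5 [IF admin_console and token_valid THEN ip_allowlisted]; r7 [IF admin_console THEN sso_linked]. New: ip_allowlisted, sso_linked.
Round 4: r2 [IF ip_allowlisted THEN elevated]. New: elevated.
ip_allowlisted appears in round 3, so it is derivable.

yes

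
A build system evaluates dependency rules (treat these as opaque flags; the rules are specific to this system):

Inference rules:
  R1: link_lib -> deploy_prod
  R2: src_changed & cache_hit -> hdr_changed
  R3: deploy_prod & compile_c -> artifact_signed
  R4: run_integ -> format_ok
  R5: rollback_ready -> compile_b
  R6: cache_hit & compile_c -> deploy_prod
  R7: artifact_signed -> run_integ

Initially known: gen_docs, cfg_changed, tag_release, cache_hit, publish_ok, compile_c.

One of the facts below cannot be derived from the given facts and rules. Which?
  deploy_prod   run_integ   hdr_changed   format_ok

Round 1 — R6, derive deploy_prod.
Round 2 — R3, derive artifact_signed.
Round 3 — R7, derive run_integ.
Round 4 — R4, derive format_ok.
Derived: run_integ (round 3), deploy_prod (round 1), format_ok (round 4). hdr_changed never appears in any round.

hdr_changed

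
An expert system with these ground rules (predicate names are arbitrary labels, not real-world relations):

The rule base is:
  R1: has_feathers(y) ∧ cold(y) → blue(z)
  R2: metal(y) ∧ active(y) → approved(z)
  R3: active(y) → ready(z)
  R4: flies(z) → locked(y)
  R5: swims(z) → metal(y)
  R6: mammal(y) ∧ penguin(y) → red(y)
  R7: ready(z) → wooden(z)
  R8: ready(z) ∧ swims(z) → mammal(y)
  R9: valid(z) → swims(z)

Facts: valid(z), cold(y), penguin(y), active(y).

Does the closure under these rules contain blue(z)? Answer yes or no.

Round 1 fires R3, R9, giving ready(z), swims(z).
Round 2 fires R5, R7, R8, giving metal(y), wooden(z), mammal(y).
Round 3 fires R2, R6, giving approved(z), red(y).
Fixed point reached. blue(z) is concluded only by R1; R1 needs has_feathers(y) (never derived).

no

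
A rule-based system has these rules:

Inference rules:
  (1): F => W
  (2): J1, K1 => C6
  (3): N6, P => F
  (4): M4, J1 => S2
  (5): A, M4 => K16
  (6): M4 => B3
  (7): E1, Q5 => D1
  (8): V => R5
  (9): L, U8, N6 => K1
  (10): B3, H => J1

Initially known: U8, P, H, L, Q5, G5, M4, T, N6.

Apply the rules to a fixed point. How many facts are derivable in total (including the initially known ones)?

Round 1: (3) [N6, P => F]; (6) [M4 => B3]; (9) [L, U8, N6 => K1]. New: F, B3, K1.
Round 2: (1) [F => W]; (10) [B3, H => J1]. New: W, J1.
Round 3: (2) [J1, K1 => C6]; (4) [M4, J1 => S2]. New: C6, S2.
Closure: {B3, C6, F, G5, H, J1, K1, L, M4, N6, P, Q5, S2, T, U8, W} — 16 facts.

16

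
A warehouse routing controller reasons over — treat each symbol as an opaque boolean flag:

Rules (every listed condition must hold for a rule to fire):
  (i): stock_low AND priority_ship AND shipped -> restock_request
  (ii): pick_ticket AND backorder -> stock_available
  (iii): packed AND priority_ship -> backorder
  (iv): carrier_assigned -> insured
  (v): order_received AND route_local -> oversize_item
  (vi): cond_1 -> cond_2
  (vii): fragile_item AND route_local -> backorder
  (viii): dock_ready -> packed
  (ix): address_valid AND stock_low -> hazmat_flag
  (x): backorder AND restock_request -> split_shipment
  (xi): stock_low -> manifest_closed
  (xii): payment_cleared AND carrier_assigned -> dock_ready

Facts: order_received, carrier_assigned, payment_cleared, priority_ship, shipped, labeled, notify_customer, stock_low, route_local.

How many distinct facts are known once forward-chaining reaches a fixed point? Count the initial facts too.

[1] (i) [stock_low AND priority_ship AND shipped -> restock_request]; (iv) [carrier_assigned -> insured]; (v) [order_received AND route_local -> oversize_item]; (xi) [stock_low -> manifest_closed]; (xii) [payment_cleared AND carrier_assigned -> dock_ready]. ⇒ new: restock_request, insured, oversize_item, manifest_closed, dock_ready.
[2] (viii) [dock_ready -> packed]. ⇒ new: packed.
[3] (iii) [packed AND priority_ship -> backorder]. ⇒ new: backorder.
[4] (x) [backorder AND restock_request -> split_shipment]. ⇒ new: split_shipment.
Closure: {backorder, carrier_assigned, dock_ready, insured, labeled, manifest_closed, notify_customer, order_received, oversize_item, packed, payment_cleared, priority_ship, restock_request, route_local, shipped, split_shipment, stock_low} — 17 facts.

17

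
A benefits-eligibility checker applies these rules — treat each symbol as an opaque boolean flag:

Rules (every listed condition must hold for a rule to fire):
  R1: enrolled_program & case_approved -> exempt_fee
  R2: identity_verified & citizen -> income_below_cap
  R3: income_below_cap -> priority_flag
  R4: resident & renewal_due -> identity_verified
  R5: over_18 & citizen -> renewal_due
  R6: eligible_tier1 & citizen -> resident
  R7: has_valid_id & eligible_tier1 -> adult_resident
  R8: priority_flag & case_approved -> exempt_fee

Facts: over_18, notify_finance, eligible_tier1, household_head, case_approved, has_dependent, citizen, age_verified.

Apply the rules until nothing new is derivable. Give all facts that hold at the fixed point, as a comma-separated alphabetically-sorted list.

Round 1 — R5, R6, derive renewal_due, resident.
Round 2 — R4, derive identity_verified.
Round 3 — R2, derive income_below_cap.
Round 4 — R3, derive priority_flag.
Round 5 — R8, derive exempt_fee.

age_verified, case_approved, citizen, eligible_tier1, exempt_fee, has_dependent, household_head, identity_verified, income_below_cap, notify_finance, over_18, priority_flag, renewal_due, resident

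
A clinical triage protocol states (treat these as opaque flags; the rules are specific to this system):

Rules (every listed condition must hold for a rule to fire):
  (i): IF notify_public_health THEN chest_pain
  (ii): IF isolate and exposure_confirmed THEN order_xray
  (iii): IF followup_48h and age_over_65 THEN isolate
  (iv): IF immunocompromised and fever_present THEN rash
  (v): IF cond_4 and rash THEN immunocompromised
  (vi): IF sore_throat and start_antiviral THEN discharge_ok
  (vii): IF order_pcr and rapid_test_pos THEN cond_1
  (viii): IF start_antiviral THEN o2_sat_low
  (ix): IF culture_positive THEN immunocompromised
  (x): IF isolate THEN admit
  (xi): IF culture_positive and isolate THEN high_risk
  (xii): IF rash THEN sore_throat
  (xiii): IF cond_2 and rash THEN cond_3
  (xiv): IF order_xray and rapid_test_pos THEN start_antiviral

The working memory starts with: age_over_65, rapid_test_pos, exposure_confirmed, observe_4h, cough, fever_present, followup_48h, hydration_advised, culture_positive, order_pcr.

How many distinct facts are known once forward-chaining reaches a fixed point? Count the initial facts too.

Round 1 fires (iii), (vii), (ix), giving isolate, cond_1, immunocompromised.
Round 2 fires (ii), (iv), (x), (xi), giving order_xray, rash, admit, high_risk.
Round 3 fires (xii), (xiv), giving sore_throat, start_antiviral.
Round 4 fires (vi), (viii), giving discharge_ok, o2_sat_low.
Closure: {admit, age_over_65, cond_1, cough, culture_positive, discharge_ok, exposure_confirmed, fever_present, followup_48h, high_risk, hydration_advised, immunocompromised, isolate, o2_sat_low, observe_4h, order_pcr, order_xray, rapid_test_pos, rash, sore_throat, start_antiviral} — 21 facts.

21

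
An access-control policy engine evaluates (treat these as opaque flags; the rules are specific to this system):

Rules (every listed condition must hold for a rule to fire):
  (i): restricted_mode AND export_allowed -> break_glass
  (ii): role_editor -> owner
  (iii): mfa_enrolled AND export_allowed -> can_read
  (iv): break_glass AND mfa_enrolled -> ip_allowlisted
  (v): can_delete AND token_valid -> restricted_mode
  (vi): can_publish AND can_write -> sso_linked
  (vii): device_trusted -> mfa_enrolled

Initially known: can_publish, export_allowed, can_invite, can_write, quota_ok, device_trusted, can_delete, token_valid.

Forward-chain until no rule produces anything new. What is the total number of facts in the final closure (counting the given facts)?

14

Round 1: (v) [can_delete AND token_valid -> restricted_mode]; (vi) [can_publish AND can_write -> sso_linked]; (vii) [device_trusted -> mfa_enrolled]. New: restricted_mode, sso_linked, mfa_enrolled.
Round 2: (i) [restricted_mode AND export_allowed -> break_glass]; (iii) [mfa_enrolled AND export_allowed -> can_read]. New: break_glass, can_read.
Round 3: (iv) [break_glass AND mfa_enrolled -> ip_allowlisted]. New: ip_allowlisted.
Closure: {break_glass, can_delete, can_invite, can_publish, can_read, can_write, device_trusted, export_allowed, ip_allowlisted, mfa_enrolled, quota_ok, restricted_mode, sso_linked, token_valid} — 14 facts.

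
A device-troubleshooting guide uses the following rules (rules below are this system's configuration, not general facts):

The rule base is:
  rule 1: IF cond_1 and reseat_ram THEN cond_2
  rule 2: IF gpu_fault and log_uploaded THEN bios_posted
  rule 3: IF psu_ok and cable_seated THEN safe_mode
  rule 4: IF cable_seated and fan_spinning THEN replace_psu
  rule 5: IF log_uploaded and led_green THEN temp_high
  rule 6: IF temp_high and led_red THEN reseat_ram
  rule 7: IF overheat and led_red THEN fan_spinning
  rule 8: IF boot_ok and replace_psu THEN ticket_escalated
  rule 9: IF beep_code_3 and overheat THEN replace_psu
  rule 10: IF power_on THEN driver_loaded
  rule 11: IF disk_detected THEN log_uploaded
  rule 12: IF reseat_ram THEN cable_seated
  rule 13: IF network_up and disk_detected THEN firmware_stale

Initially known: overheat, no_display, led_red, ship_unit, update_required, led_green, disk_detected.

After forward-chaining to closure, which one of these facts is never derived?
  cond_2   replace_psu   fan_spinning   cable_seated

[1] rule 7 [IF overheat and led_red THEN fan_spinning]; rule 11 [IF disk_detected THEN log_uploaded]. ⇒ new: fan_spinning, log_uploaded.
[2] rule 5 [IF log_uploaded and led_green THEN temp_high]. ⇒ new: temp_high.
[3] rule 6 [IF temp_high and led_red THEN reseat_ram]. ⇒ new: reseat_ram.
[4] rule 12 [IF reseat_ram THEN cable_seated]. ⇒ new: cable_seated.
[5] rule 4 [IF cable_seated and fan_spinning THEN replace_psu]. ⇒ new: replace_psu.
Derived: fan_spinning (round 1), replace_psu (round 5), cable_seated (round 4). cond_2 never appears in any round.

cond_2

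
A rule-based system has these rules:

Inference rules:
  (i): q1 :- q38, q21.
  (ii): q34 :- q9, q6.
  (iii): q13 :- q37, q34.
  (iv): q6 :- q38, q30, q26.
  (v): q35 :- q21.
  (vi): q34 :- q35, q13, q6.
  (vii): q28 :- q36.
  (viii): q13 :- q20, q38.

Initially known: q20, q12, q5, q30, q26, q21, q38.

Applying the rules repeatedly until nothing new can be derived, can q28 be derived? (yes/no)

no

[1] (i) [q1 :- q38, q21.]; (iv) [q6 :- q38, q30, q26.]; (v) [q35 :- q21.]; (viii) [q13 :- q20, q38.]. ⇒ new: q1, q6, q35, q13.
[2] (vi) [q34 :- q35, q13, q6.]. ⇒ new: q34.
Fixed point reached. q28 is concluded only by (vii); (vii) needs q36 (never derived).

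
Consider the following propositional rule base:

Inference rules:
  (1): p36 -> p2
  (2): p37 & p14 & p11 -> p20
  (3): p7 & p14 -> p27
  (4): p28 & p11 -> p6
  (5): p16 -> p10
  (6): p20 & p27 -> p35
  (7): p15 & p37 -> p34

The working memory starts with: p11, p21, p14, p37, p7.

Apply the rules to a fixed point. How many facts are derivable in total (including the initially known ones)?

8

Round 1 — (2), (3), derive p20, p27.
Round 2 — (6), derive p35.
Closure: {p11, p14, p20, p21, p27, p35, p37, p7} — 8 facts.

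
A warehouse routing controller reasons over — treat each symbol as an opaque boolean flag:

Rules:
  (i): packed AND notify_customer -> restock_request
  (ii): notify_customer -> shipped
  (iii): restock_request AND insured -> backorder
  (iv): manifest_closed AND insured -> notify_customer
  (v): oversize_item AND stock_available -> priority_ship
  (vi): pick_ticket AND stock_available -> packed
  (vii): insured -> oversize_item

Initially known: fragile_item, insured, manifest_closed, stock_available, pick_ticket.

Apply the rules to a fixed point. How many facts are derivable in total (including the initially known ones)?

12

Round 1 fires (iv), (vi), (vii), giving notify_customer, packed, oversize_item.
Round 2 fires (i), (ii), (v), giving restock_request, shipped, priority_ship.
Round 3 fires (iii), giving backorder.
Closure: {backorder, fragile_item, insured, manifest_closed, notify_customer, oversize_item, packed, pick_ticket, priority_ship, restock_request, shipped, stock_available} — 12 facts.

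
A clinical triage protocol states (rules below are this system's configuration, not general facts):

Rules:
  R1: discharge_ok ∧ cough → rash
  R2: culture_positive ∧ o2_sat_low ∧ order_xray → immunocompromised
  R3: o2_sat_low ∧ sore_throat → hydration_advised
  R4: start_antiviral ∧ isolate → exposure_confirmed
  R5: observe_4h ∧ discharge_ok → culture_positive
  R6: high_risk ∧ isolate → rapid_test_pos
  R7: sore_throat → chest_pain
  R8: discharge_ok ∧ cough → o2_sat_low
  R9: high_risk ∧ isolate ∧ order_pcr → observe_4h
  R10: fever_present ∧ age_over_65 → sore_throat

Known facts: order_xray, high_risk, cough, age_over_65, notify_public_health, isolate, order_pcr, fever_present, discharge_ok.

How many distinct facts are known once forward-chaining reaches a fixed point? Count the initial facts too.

Round 1: R1 [discharge_ok ∧ cough → rash]; R6 [high_risk ∧ isolate → rapid_test_pos]; R8 [discharge_ok ∧ cough → o2_sat_low]; R9 [high_risk ∧ isolate ∧ order_pcr → observe_4h]; R10 [fever_present ∧ age_over_65 → sore_throat]. Adds rash, rapid_test_pos, o2_sat_low, observe_4h, sore_throat.
Round 2: R3 [o2_sat_low ∧ sore_throat → hydration_advised]; R5 [observe_4h ∧ discharge_ok → culture_positive]; R7 [sore_throat → chest_pain]. Adds hydration_advised, culture_positive, chest_pain.
Round 3: R2 [culture_positive ∧ o2_sat_low ∧ order_xray → immunocompromised]. Adds immunocompromised.
Closure: {age_over_65, chest_pain, cough, culture_positive, discharge_ok, fever_present, high_risk, hydration_advised, immunocompromised, isolate, notify_public_health, o2_sat_low, observe_4h, order_pcr, order_xray, rapid_test_pos, rash, sore_throat} — 18 facts.

18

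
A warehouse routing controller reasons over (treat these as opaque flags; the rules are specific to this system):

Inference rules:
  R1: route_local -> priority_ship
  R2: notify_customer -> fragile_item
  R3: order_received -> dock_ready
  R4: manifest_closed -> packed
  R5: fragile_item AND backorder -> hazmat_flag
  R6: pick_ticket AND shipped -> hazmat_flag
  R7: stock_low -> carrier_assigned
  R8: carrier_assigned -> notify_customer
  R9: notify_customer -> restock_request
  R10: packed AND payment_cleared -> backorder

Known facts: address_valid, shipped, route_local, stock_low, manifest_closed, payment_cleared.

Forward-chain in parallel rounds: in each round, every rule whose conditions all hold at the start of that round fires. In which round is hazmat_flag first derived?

4

[1] R1 [route_local -> priority_ship]; R4 [manifest_closed -> packed]; R7 [stock_low -> carrier_assigned]. ⇒ new: priority_ship, packed, carrier_assigned.
[2] R8 [carrier_assigned -> notify_customer]; R10 [packed AND payment_cleared -> backorder]. ⇒ new: notify_customer, backorder.
[3] R2 [notify_customer -> fragile_item]; R9 [notify_customer -> restock_request]. ⇒ new: fragile_item, restock_request.
[4] R5 [fragile_item AND backorder -> hazmat_flag]. ⇒ new: hazmat_flag.
hazmat_flag first appears in round 4.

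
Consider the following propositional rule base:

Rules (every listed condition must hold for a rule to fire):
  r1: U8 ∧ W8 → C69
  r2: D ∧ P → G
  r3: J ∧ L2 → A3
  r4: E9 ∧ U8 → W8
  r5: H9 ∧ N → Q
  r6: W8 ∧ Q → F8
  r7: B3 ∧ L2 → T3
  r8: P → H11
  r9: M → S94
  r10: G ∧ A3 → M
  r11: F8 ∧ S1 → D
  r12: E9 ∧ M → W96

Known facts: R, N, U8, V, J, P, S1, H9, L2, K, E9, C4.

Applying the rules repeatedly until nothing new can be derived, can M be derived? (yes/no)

Round 1: r3 [J ∧ L2 → A3]; r4 [E9 ∧ U8 → W8]; r5 [H9 ∧ N → Q]; r8 [P → H11]. New: A3, W8, Q, H11.
Round 2: r1 [U8 ∧ W8 → C69]; r6 [W8 ∧ Q → F8]. New: C69, F8.
Round 3: r11 [F8 ∧ S1 → D]. New: D.
Round 4: r2 [D ∧ P → G]. New: G.
Round 5: r10 [G ∧ A3 → M]. New: M.
Round 6: r9 [M → S94]; r12 [E9 ∧ M → W96]. New: S94, W96.
M appears in round 5, so it is derivable.

yes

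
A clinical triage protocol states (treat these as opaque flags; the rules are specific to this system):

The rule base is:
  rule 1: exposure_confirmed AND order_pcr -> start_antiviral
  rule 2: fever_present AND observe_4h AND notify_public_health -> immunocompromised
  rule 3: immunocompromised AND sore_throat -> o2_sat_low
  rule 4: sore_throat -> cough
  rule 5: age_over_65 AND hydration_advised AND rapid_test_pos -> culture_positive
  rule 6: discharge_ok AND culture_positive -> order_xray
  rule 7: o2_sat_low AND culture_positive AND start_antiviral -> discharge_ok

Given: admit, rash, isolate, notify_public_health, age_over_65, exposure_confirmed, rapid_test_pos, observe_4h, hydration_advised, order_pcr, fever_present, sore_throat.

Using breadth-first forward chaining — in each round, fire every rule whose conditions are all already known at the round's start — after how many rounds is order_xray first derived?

Round 1: rule 1 [exposure_confirmed AND order_pcr -> start_antiviral]; rule 2 [fever_present AND observe_4h AND notify_public_health -> immunocompromised]; rule 4 [sore_throat -> cough]; rule 5 [age_over_65 AND hydration_advised AND rapid_test_pos -> culture_positive]. New: start_antiviral, immunocompromised, cough, culture_positive.
Round 2: rule 3 [immunocompromised AND sore_throat -> o2_sat_low]. New: o2_sat_low.
Round 3: rule 7 [o2_sat_low AND culture_positive AND start_antiviral -> discharge_ok]. New: discharge_ok.
Round 4: rule 6 [discharge_ok AND culture_positive -> order_xray]. New: order_xray.
order_xray first appears in round 4.

4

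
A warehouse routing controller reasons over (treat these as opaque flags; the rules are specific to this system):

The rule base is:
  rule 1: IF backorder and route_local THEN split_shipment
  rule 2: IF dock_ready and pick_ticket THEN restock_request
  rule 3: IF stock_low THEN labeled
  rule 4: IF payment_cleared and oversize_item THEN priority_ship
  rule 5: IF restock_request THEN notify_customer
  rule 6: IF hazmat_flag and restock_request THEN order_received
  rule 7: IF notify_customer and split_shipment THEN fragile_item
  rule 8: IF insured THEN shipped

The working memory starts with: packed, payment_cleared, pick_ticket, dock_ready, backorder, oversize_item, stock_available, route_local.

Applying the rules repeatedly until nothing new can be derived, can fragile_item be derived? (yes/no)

yes

Round 1 fires rule 1, rule 2, rule 4, giving split_shipment, restock_request, priority_ship.
Round 2 fires rule 5, giving notify_customer.
Round 3 fires rule 7, giving fragile_item.
fragile_item appears in round 3, so it is derivable.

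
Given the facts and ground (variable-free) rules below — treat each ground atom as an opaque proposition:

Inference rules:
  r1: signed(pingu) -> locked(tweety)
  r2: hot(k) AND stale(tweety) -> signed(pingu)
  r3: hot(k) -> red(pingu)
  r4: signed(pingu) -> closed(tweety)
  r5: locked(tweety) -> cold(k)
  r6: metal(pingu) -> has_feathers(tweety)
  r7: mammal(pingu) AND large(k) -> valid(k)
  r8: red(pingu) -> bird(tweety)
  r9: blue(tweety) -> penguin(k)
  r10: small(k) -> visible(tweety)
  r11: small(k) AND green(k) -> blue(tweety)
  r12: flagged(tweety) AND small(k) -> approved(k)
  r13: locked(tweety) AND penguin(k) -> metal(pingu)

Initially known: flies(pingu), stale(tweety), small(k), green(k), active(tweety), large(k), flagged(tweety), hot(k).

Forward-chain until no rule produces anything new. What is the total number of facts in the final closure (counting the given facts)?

Round 1 — r2, r3, r10, r11, r12, derive signed(pingu), red(pingu), visible(tweety), blue(tweety), approved(k).
Round 2 — r1, r4, r8, r9, derive locked(tweety), closed(tweety), bird(tweety), penguin(k).
Round 3 — r5, r13, derive cold(k), metal(pingu).
Round 4 — r6, derive has_feathers(tweety).
Closure: {active(tweety), approved(k), bird(tweety), blue(tweety), closed(tweety), cold(k), flagged(tweety), flies(pingu), green(k), has_feathers(tweety), hot(k), large(k), locked(tweety), metal(pingu), penguin(k), red(pingu), signed(pingu), small(k), stale(tweety), visible(tweety)} — 20 facts.

20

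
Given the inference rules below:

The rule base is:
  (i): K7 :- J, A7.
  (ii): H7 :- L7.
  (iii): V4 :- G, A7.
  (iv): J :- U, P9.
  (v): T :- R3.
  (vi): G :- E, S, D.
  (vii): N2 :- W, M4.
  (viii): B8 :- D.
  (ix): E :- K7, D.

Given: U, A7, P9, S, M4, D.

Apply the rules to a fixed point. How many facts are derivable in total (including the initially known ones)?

12

Round 1 fires (iv), (viii), giving J, B8.
Round 2 fires (i), giving K7.
Round 3 fires (ix), giving E.
Round 4 fires (vi), giving G.
Round 5 fires (iii), giving V4.
Closure: {A7, B8, D, E, G, J, K7, M4, P9, S, U, V4} — 12 facts.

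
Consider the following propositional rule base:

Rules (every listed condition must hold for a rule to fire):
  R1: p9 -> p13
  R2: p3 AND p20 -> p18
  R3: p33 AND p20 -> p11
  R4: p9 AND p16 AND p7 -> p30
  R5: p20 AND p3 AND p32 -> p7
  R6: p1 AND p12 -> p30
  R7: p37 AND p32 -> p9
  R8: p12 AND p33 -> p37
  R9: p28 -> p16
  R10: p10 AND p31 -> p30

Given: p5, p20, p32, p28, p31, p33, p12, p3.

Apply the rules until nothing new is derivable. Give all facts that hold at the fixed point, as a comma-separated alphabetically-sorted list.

Round 1 fires R2, R3, R5, R8, R9, giving p18, p11, p7, p37, p16.
Round 2 fires R7, giving p9.
Round 3 fires R1, R4, giving p13, p30.

p11, p12, p13, p16, p18, p20, p28, p3, p30, p31, p32, p33, p37, p5, p7, p9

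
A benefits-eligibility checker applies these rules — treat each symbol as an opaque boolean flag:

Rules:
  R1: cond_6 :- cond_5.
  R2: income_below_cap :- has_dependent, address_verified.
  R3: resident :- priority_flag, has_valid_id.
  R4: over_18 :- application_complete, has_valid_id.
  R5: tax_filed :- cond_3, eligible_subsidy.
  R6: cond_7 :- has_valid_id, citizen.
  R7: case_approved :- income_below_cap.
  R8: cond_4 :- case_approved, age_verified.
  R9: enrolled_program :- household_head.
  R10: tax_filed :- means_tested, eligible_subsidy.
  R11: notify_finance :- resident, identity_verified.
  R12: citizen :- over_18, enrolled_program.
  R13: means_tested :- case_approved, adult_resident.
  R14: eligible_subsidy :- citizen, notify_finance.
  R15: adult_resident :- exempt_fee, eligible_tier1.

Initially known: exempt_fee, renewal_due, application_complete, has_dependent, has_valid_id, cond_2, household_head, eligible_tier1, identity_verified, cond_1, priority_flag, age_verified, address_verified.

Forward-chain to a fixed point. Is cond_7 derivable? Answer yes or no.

Round 1: R2 [income_below_cap :- has_dependent, address_verified.]; R3 [resident :- priority_flag, has_valid_id.]; R4 [over_18 :- application_complete, has_valid_id.]; R9 [enrolled_program :- household_head.]; R15 [adult_resident :- exempt_fee, eligible_tier1.]. Adds income_below_cap, resident, over_18, enrolled_program, adult_resident.
Round 2: R7 [case_approved :- income_below_cap.]; R11 [notify_finance :- resident, identity_verified.]; R12 [citizen :- over_18, enrolled_program.]. Adds case_approved, notify_finance, citizen.
Round 3: R6 [cond_7 :- has_valid_id, citizen.]; R8 [cond_4 :- case_approved, age_verified.]; R13 [means_tested :- case_approved, adult_resident.]; R14 [eligible_subsidy :- citizen, notify_finance.]. Adds cond_7, cond_4, means_tested, eligible_subsidy.
Round 4: R10 [tax_filed :- means_tested, eligible_subsidy.]. Adds tax_filed.
cond_7 appears in round 3, so it is derivable.

yes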